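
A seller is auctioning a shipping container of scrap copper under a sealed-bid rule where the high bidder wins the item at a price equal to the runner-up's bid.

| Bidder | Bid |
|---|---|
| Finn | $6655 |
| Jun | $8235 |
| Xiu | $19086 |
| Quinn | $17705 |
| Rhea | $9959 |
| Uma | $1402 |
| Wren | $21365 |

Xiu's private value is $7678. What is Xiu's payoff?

Highest bid: Wren at $21365, so Wren wins.
Second-highest bid: Xiu at $19086 — that is the price the winner pays.
Xiu did not win, so Xiu pays nothing and receives nothing: payoff $0.

$0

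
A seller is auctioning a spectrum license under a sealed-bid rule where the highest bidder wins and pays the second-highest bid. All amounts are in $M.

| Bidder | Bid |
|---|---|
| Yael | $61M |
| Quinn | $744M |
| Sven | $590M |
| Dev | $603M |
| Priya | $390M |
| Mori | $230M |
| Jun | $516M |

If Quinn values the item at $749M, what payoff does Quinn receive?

$146M

Highest bid: Quinn at $744M, so Quinn wins.
Second-highest bid: Dev at $603M — that is the price the winner pays.
Quinn's payoff = value − price = $749M − $603M = $146M.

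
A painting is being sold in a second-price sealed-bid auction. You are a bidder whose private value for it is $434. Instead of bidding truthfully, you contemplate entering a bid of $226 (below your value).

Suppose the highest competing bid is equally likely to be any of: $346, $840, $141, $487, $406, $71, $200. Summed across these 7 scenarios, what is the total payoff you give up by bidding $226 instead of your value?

$116

The deviation costs you only when the competing bid falls strictly between $226 and $434; elsewhere both bids give the same outcome.
$346: truthful payoff $88, deviation payoff $0 → loss $88.
$840: outcomes coincide → loss $0.
$141: outcomes coincide → loss $0.
$487: outcomes coincide → loss $0.
$406: truthful payoff $28, deviation payoff $0 → loss $28.
$71: outcomes coincide → loss $0.
$200: outcomes coincide → loss $0.
Total loss = $88 + $28 = $116.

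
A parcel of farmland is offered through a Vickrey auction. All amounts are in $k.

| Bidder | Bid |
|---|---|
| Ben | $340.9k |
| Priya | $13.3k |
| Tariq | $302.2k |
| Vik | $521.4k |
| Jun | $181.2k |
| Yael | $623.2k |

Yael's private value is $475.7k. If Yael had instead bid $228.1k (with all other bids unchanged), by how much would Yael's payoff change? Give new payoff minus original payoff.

The highest bid among the other bidders is $521.4k; Yael's bid doesn't change that.
Original bid $623.2k: Yael is highest, pays the top rival bid $521.4k; payoff $475.7k − $521.4k = −$45.7k.
Alternative bid $228.1k: Yael is not highest (top rival bid is $521.4k); payoff $0k.
Change in payoff = $0k − (−$45.7k) = $45.7k.

$45.7k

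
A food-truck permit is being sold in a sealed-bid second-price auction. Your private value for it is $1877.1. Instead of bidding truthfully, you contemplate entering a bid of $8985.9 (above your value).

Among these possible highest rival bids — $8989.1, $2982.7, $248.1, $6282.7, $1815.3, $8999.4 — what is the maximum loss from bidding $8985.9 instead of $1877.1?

$4405.6

$8989.1: same outcome either way → loss $0.
$2982.7: truthful gives $0, deviation gives −$1105.6 → loss $1105.6.
$248.1: same outcome either way → loss $0.
$6282.7: truthful gives $0, deviation gives −$4405.6 → loss $4405.6.
$1815.3: same outcome either way → loss $0.
$8999.4: same outcome either way → loss $0.
Maximum loss: $4405.6.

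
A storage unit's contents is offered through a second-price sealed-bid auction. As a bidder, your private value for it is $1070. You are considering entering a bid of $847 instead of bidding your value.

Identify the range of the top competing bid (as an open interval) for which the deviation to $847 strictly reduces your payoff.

($847, $1070)

If the competing bid is below $847, both bids win at the same price — no difference.
If it is above $1070, both bids lose — no difference.
If it lies strictly between $847 and $1070, bidding your value wins at a price below your value (positive payoff) while bidding $847 loses (payoff 0).
So the deviation strictly hurts on the open interval ($847, $1070).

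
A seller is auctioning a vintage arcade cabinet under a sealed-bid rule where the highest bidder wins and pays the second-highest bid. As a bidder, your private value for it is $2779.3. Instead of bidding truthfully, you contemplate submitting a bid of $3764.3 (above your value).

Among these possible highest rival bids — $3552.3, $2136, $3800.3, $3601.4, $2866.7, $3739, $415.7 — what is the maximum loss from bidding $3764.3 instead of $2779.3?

$3552.3: truthful gives $0, deviation gives −$773 → loss $773.
$2136: same outcome either way → loss $0.
$3800.3: same outcome either way → loss $0.
$3601.4: truthful gives $0, deviation gives −$822.1 → loss $822.1.
$2866.7: truthful gives $0, deviation gives −$87.4 → loss $87.4.
$3739: truthful gives $0, deviation gives −$959.7 → loss $959.7.
$415.7: same outcome either way → loss $0.
Maximum loss: $959.7.

$959.7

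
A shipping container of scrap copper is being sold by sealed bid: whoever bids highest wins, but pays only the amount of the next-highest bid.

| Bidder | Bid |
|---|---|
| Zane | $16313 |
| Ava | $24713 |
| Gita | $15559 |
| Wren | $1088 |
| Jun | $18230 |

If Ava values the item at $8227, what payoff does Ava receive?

−$10003

Highest bid: Ava at $24713, so Ava wins.
Second-highest bid: Jun at $18230 — that is the price the winner pays.
Ava's payoff = value − price = $8227 − $18230 = −$10003.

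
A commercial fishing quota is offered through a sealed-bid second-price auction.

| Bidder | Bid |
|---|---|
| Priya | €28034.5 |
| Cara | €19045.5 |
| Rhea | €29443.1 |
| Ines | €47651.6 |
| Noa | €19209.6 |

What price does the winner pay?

€29443.1

Highest bid: Ines at €47651.6, so Ines wins.
Second-highest bid: Rhea at €29443.1 — that is the price the winner pays.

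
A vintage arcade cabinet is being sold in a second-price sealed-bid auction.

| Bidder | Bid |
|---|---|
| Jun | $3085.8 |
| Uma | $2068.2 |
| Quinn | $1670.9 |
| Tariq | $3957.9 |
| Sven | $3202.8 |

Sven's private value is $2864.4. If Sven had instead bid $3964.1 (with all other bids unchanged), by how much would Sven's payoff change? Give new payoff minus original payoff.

The highest bid among the other bidders is $3957.9; Sven's bid doesn't change that.
Original bid $3202.8: Sven is not highest (top rival bid is $3957.9); payoff $0.
Alternative bid $3964.1: Sven is highest, pays the top rival bid $3957.9; payoff $2864.4 − $3957.9 = −$1093.5.
Change in payoff = −$1093.5 − ($0) = −$1093.5.

−$1093.5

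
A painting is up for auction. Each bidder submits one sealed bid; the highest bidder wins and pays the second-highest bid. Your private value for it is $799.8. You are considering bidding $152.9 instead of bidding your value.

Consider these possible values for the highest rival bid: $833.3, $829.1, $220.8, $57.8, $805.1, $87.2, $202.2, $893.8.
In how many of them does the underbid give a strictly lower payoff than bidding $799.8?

2

The deviation hurts exactly when the highest competing bid lies strictly between $152.9 and $799.8 — underbidding then forfeits a profitable win.
$833.3: above both → same outcome either way.
$829.1: above both → same outcome either way.
$220.8: inside the interval → strictly worse (loss $579).
$57.8: below both → same outcome either way.
$805.1: above both → same outcome either way.
$87.2: below both → same outcome either way.
$202.2: inside the interval → strictly worse (loss $597.6).
$893.8: above both → same outcome either way.
Count: 2.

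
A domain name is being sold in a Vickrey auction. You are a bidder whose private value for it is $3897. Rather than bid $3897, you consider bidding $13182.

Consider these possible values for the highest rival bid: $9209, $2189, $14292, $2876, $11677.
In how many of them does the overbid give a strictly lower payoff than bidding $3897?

2

The deviation hurts exactly when the highest competing bid lies strictly between $3897 and $13182 — overbidding then wins at a price above your value.
$9209: inside the interval → strictly worse (loss $5312).
$2189: below both → same outcome either way.
$14292: above both → same outcome either way.
$2876: below both → same outcome either way.
$11677: inside the interval → strictly worse (loss $7780).
Count: 2.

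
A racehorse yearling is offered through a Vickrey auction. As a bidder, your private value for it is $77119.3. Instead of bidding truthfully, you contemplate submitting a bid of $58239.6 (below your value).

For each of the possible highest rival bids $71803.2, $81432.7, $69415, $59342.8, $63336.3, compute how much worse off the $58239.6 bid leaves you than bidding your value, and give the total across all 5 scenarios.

The deviation costs you only when the competing bid falls strictly between $58239.6 and $77119.3; elsewhere both bids give the same outcome.
$71803.2: truthful payoff $5316.1, deviation payoff $0 → loss $5316.1.
$81432.7: outcomes coincide → loss $0.
$69415: truthful payoff $7704.3, deviation payoff $0 → loss $7704.3.
$59342.8: truthful payoff $17776.5, deviation payoff $0 → loss $17776.5.
$63336.3: truthful payoff $13783, deviation payoff $0 → loss $13783.
Total loss = $5316.1 + $7704.3 + $17776.5 + $13783 = $44579.9.
In a second-price auction your bid sets only whether you win, not what you pay, so bidding your true value is weakly dominant.

$44579.9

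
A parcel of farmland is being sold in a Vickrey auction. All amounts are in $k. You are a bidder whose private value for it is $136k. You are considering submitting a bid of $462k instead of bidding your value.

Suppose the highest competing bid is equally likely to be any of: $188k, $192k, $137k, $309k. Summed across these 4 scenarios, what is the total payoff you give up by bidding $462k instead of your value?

The deviation costs you only when the competing bid falls strictly between $136k and $462k; elsewhere both bids give the same outcome.
$188k: truthful payoff $0k, deviation payoff −$52k → loss $52k.
$192k: truthful payoff $0k, deviation payoff −$56k → loss $56k.
$137k: truthful payoff $0k, deviation payoff −$1k → loss $1k.
$309k: truthful payoff $0k, deviation payoff −$173k → loss $173k.
Total loss = $52k + $56k + $1k + $173k = $282k.

$282k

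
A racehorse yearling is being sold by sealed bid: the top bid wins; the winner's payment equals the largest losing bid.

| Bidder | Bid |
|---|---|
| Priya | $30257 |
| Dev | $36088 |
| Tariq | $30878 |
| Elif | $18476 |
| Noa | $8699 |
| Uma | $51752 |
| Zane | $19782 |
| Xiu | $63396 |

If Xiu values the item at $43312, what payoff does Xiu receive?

−$8440

Highest bid: Xiu at $63396, so Xiu wins.
Second-highest bid: Uma at $51752 — that is the price the winner pays.
Xiu's payoff = value − price = $43312 − $51752 = −$8440.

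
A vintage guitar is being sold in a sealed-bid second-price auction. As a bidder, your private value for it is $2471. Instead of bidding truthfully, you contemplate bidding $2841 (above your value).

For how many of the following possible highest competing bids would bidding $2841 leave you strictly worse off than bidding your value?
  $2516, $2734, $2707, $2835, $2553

5

The deviation hurts exactly when the highest competing bid lies strictly between $2471 and $2841 — overbidding then wins at a price above your value.
$2516: inside the interval → strictly worse (loss $45).
$2734: inside the interval → strictly worse (loss $263).
$2707: inside the interval → strictly worse (loss $236).
$2835: inside the interval → strictly worse (loss $364).
$2553: inside the interval → strictly worse (loss $82).
Count: 5.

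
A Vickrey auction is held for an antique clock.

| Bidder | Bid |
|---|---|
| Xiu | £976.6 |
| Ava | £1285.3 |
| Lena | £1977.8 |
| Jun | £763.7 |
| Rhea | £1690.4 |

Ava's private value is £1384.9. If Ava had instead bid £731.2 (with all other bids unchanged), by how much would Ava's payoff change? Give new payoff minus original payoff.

The highest bid among the other bidders is £1977.8; Ava's bid doesn't change that.
Original bid £1285.3: Ava is not highest (top rival bid is £1977.8); payoff £0.
Alternative bid £731.2: Ava is not highest (top rival bid is £1977.8); payoff £0.
Change in payoff = £0 − (£0) = £0.

£0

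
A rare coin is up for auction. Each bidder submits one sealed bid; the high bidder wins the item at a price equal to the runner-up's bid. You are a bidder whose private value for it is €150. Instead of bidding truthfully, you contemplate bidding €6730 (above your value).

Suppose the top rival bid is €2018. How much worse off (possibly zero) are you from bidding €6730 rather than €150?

Bidding your value €150: you lose (since €150 < €2018). Payoff €0.
Bidding €6730: you win and pay €2018. Payoff €150 − €2018 = −€1868.
The competing bid €2018 lies between your value and your inflated bid, so overbidding wins an item priced above your value.
Loss from deviating = €0 − (−€1868) = €1868.

€1868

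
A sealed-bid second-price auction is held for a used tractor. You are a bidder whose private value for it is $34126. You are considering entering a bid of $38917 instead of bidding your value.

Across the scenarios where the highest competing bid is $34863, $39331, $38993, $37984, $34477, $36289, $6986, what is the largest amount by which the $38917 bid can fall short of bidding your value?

$34863: truthful gives $0, deviation gives −$737 → loss $737.
$39331: same outcome either way → loss $0.
$38993: same outcome either way → loss $0.
$37984: truthful gives $0, deviation gives −$3858 → loss $3858.
$34477: truthful gives $0, deviation gives −$351 → loss $351.
$36289: truthful gives $0, deviation gives −$2163 → loss $2163.
$6986: same outcome either way → loss $0.
Maximum loss: $3858.

$3858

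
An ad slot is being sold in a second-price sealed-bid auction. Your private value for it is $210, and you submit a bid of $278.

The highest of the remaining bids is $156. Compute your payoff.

$54

Your bid $278 exceeds the highest competing bid $156, so you win.
In a second-price auction the winner pays the second-highest bid, $156.
Payoff = value − price = $210 − $156 = $54.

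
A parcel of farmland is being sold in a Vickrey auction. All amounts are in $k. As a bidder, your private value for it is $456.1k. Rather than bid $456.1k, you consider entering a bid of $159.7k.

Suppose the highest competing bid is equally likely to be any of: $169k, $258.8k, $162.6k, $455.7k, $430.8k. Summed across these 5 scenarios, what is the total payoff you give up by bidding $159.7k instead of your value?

$803.6k

The deviation costs you only when the competing bid falls strictly between $159.7k and $456.1k; elsewhere both bids give the same outcome.
$169k: truthful payoff $287.1k, deviation payoff $0k → loss $287.1k.
$258.8k: truthful payoff $197.3k, deviation payoff $0k → loss $197.3k.
$162.6k: truthful payoff $293.5k, deviation payoff $0k → loss $293.5k.
$455.7k: truthful payoff $0.4k, deviation payoff $0k → loss $0.4k.
$430.8k: truthful payoff $25.3k, deviation payoff $0k → loss $25.3k.
Total loss = $287.1k + $197.3k + $293.5k + $0.4k + $25.3k = $803.6k.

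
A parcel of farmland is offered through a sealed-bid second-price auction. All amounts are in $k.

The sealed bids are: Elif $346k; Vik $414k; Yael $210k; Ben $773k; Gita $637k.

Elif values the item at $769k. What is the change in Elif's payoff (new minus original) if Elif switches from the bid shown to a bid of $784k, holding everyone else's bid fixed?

The highest bid among the other bidders is $773k; Elif's bid doesn't change that.
Original bid $346k: Elif is not highest (top rival bid is $773k); payoff $0k.
Alternative bid $784k: Elif is highest, pays the top rival bid $773k; payoff $769k − $773k = −$4k.
Change in payoff = −$4k − ($0k) = −$4k.

−$4k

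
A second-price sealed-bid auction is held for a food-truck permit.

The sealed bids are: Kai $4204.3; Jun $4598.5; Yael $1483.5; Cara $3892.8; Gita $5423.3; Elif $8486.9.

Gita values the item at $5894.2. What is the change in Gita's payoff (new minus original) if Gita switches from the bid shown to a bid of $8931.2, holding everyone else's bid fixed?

The highest bid among the other bidders is $8486.9; Gita's bid doesn't change that.
Original bid $5423.3: Gita is not highest (top rival bid is $8486.9); payoff $0.
Alternative bid $8931.2: Gita is highest, pays the top rival bid $8486.9; payoff $5894.2 − $8486.9 = −$2592.7.
Change in payoff = −$2592.7 − ($0) = −$2592.7.

−$2592.7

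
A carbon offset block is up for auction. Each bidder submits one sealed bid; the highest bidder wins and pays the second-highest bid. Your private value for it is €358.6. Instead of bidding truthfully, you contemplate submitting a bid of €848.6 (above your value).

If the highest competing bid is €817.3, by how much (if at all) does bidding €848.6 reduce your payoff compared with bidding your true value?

€458.7

Bidding your value €358.6: you lose (since €358.6 < €817.3). Payoff €0.
Bidding €848.6: you win and pay €817.3. Payoff €358.6 − €817.3 = −€458.7.
The competing bid €817.3 lies between your value and your inflated bid, so overbidding wins an item priced above your value.
Loss from deviating = €0 − (−€458.7) = €458.7.
Because the price is fixed by the runner-up's bid, deviating from your value can only change a good outcome into a bad one — never the reverse.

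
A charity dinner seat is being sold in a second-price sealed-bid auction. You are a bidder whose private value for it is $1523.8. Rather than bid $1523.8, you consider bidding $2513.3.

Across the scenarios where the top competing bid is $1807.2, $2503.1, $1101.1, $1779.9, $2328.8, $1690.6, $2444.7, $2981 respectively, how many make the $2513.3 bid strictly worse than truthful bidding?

6

The deviation hurts exactly when the highest competing bid lies strictly between $1523.8 and $2513.3 — overbidding then wins at a price above your value.
$1807.2: inside the interval → strictly worse (loss $283.4).
$2503.1: inside the interval → strictly worse (loss $979.3).
$1101.1: below both → same outcome either way.
$1779.9: inside the interval → strictly worse (loss $256.1).
$2328.8: inside the interval → strictly worse (loss $805).
$1690.6: inside the interval → strictly worse (loss $166.8).
$2444.7: inside the interval → strictly worse (loss $920.9).
$2981: above both → same outcome either way.
Count: 6.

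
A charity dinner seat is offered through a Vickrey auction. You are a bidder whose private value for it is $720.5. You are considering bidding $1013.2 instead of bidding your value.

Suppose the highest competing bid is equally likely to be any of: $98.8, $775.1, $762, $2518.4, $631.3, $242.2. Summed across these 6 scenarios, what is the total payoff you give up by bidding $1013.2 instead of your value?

$96.1

The deviation costs you only when the competing bid falls strictly between $720.5 and $1013.2; elsewhere both bids give the same outcome.
$98.8: outcomes coincide → loss $0.
$775.1: truthful payoff $0, deviation payoff −$54.6 → loss $54.6.
$762: truthful payoff $0, deviation payoff −$41.5 → loss $41.5.
$2518.4: outcomes coincide → loss $0.
$631.3: outcomes coincide → loss $0.
$242.2: outcomes coincide → loss $0.
Total loss = $54.6 + $41.5 = $96.1.
Because the price is fixed by the runner-up's bid, deviating from your value can only change a good outcome into a bad one — never the reverse.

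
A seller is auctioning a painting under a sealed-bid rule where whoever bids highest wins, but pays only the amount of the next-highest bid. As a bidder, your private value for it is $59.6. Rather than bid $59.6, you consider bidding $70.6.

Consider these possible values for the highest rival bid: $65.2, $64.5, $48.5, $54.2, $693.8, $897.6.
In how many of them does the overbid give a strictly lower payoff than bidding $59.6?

2

The deviation hurts exactly when the highest competing bid lies strictly between $59.6 and $70.6 — overbidding then wins at a price above your value.
$65.2: inside the interval → strictly worse (loss $5.6).
$64.5: inside the interval → strictly worse (loss $4.9).
$48.5: below both → same outcome either way.
$54.2: below both → same outcome either way.
$693.8: above both → same outcome either way.
$897.6: above both → same outcome either way.
Count: 2.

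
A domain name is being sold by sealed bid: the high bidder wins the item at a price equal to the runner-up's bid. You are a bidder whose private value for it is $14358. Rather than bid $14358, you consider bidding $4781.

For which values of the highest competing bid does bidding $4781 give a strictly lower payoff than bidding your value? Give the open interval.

($4781, $14358)

If the competing bid is below $4781, both bids win at the same price — no difference.
If it is above $14358, both bids lose — no difference.
If it lies strictly between $4781 and $14358, bidding your value wins at a price below your value (positive payoff) while bidding $4781 loses (payoff 0).
So the deviation strictly hurts on the open interval ($4781, $14358).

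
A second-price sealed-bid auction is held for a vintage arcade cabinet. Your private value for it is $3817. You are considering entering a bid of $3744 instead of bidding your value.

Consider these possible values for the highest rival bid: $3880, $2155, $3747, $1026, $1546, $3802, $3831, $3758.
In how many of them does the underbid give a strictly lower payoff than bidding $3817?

The deviation hurts exactly when the highest competing bid lies strictly between $3744 and $3817 — underbidding then forfeits a profitable win.
$3880: above both → same outcome either way.
$2155: below both → same outcome either way.
$3747: inside the interval → strictly worse (loss $70).
$1026: below both → same outcome either way.
$1546: below both → same outcome either way.
$3802: inside the interval → strictly worse (loss $15).
$3831: above both → same outcome either way.
$3758: inside the interval → strictly worse (loss $59).
Count: 3.

3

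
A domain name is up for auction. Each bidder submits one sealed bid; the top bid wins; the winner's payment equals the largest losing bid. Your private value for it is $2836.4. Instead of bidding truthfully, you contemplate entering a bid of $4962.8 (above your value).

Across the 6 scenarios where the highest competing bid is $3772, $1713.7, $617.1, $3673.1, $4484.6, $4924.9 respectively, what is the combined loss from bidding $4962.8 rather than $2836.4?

$5509

The deviation costs you only when the competing bid falls strictly between $2836.4 and $4962.8; elsewhere both bids give the same outcome.
$3772: truthful payoff $0, deviation payoff −$935.6 → loss $935.6.
$1713.7: outcomes coincide → loss $0.
$617.1: outcomes coincide → loss $0.
$3673.1: truthful payoff $0, deviation payoff −$836.7 → loss $836.7.
$4484.6: truthful payoff $0, deviation payoff −$1648.2 → loss $1648.2.
$4924.9: truthful payoff $0, deviation payoff −$2088.5 → loss $2088.5.
Total loss = $935.6 + $836.7 + $1648.2 + $2088.5 = $5509.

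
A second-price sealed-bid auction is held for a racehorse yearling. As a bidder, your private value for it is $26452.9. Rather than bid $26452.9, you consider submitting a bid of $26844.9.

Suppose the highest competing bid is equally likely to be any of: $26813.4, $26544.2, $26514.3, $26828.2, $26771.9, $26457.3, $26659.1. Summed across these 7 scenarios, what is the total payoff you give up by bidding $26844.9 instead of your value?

The deviation costs you only when the competing bid falls strictly between $26452.9 and $26844.9; elsewhere both bids give the same outcome.
$26813.4: truthful payoff $0, deviation payoff −$360.5 → loss $360.5.
$26544.2: truthful payoff $0, deviation payoff −$91.3 → loss $91.3.
$26514.3: truthful payoff $0, deviation payoff −$61.4 → loss $61.4.
$26828.2: truthful payoff $0, deviation payoff −$375.3 → loss $375.3.
$26771.9: truthful payoff $0, deviation payoff −$319 → loss $319.
$26457.3: truthful payoff $0, deviation payoff −$4.4 → loss $4.4.
$26659.1: truthful payoff $0, deviation payoff −$206.2 → loss $206.2.
Total loss = $360.5 + $91.3 + $61.4 + $375.3 + $319 + $4.4 + $206.2 = $1418.1.
Because the price is fixed by the runner-up's bid, deviating from your value can only change a good outcome into a bad one — never the reverse.

$1418.1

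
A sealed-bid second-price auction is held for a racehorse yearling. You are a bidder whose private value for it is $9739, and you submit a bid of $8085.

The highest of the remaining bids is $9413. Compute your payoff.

$0

Your bid $8085 is below the highest competing bid $9413, so you lose.
A losing bidder pays nothing and receives nothing: payoff = $0.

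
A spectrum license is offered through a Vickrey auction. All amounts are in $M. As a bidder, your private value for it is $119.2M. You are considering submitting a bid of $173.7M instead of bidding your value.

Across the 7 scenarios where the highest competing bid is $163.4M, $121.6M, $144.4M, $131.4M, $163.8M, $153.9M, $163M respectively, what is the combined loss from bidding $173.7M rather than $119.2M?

$207.1M

The deviation costs you only when the competing bid falls strictly between $119.2M and $173.7M; elsewhere both bids give the same outcome.
$163.4M: truthful payoff $0M, deviation payoff −$44.2M → loss $44.2M.
$121.6M: truthful payoff $0M, deviation payoff −$2.4M → loss $2.4M.
$144.4M: truthful payoff $0M, deviation payoff −$25.2M → loss $25.2M.
$131.4M: truthful payoff $0M, deviation payoff −$12.2M → loss $12.2M.
$163.8M: truthful payoff $0M, deviation payoff −$44.6M → loss $44.6M.
$153.9M: truthful payoff $0M, deviation payoff −$34.7M → loss $34.7M.
$163M: truthful payoff $0M, deviation payoff −$43.8M → loss $43.8M.
Total loss = $44.2M + $2.4M + $25.2M + $12.2M + $44.6M + $34.7M + $43.8M = $207.1M.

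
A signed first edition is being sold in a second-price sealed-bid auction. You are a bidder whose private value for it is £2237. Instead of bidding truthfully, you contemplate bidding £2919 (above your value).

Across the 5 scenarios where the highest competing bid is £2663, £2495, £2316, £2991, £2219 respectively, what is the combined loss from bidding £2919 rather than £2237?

£763

The deviation costs you only when the competing bid falls strictly between £2237 and £2919; elsewhere both bids give the same outcome.
£2663: truthful payoff £0, deviation payoff −£426 → loss £426.
£2495: truthful payoff £0, deviation payoff −£258 → loss £258.
£2316: truthful payoff £0, deviation payoff −£79 → loss £79.
£2991: outcomes coincide → loss £0.
£2219: outcomes coincide → loss £0.
Total loss = £426 + £258 + £79 = £763.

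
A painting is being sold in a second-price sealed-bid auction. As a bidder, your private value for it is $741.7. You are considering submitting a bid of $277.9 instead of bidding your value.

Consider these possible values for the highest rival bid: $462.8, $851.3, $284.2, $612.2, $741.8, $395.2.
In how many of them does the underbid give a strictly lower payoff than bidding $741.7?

The deviation hurts exactly when the highest competing bid lies strictly between $277.9 and $741.7 — underbidding then forfeits a profitable win.
$462.8: inside the interval → strictly worse (loss $278.9).
$851.3: above both → same outcome either way.
$284.2: inside the interval → strictly worse (loss $457.5).
$612.2: inside the interval → strictly worse (loss $129.5).
$741.8: above both → same outcome either way.
$395.2: inside the interval → strictly worse (loss $346.5).
Count: 4.

4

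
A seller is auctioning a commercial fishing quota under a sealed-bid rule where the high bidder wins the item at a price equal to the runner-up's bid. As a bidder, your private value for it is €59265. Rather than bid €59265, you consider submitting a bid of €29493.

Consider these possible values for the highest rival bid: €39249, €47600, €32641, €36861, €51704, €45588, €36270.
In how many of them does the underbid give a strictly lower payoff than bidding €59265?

The deviation hurts exactly when the highest competing bid lies strictly between €29493 and €59265 — underbidding then forfeits a profitable win.
€39249: inside the interval → strictly worse (loss €20016).
€47600: inside the interval → strictly worse (loss €11665).
€32641: inside the interval → strictly worse (loss €26624).
€36861: inside the interval → strictly worse (loss €22404).
€51704: inside the interval → strictly worse (loss €7561).
€45588: inside the interval → strictly worse (loss €13677).
€36270: inside the interval → strictly worse (loss €22995).
Count: 7.

7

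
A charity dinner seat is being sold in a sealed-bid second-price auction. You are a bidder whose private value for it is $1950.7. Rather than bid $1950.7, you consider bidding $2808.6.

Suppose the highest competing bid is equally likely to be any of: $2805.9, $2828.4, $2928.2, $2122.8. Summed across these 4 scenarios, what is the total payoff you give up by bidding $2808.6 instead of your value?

$1027.3

The deviation costs you only when the competing bid falls strictly between $1950.7 and $2808.6; elsewhere both bids give the same outcome.
$2805.9: truthful payoff $0, deviation payoff −$855.2 → loss $855.2.
$2828.4: outcomes coincide → loss $0.
$2928.2: outcomes coincide → loss $0.
$2122.8: truthful payoff $0, deviation payoff −$172.1 → loss $172.1.
Total loss = $855.2 + $172.1 = $1027.3.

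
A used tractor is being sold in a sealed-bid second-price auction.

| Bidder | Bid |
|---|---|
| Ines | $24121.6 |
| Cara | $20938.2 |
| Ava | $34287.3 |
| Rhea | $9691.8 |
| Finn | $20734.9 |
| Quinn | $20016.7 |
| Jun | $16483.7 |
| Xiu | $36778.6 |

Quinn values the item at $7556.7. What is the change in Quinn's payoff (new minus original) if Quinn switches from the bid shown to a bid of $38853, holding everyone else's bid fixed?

−$29221.9

The highest bid among the other bidders is $36778.6; Quinn's bid doesn't change that.
Original bid $20016.7: Quinn is not highest (top rival bid is $36778.6); payoff $0.
Alternative bid $38853: Quinn is highest, pays the top rival bid $36778.6; payoff $7556.7 − $36778.6 = −$29221.9.
Change in payoff = −$29221.9 − ($0) = −$29221.9.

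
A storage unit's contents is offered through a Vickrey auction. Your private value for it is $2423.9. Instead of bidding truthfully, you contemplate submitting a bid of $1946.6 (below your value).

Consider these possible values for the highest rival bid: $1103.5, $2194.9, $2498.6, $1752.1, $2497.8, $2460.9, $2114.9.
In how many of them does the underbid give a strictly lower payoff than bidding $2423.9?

2

The deviation hurts exactly when the highest competing bid lies strictly between $1946.6 and $2423.9 — underbidding then forfeits a profitable win.
$1103.5: below both → same outcome either way.
$2194.9: inside the interval → strictly worse (loss $229).
$2498.6: above both → same outcome either way.
$1752.1: below both → same outcome either way.
$2497.8: above both → same outcome either way.
$2460.9: above both → same outcome either way.
$2114.9: inside the interval → strictly worse (loss $309).
Count: 2.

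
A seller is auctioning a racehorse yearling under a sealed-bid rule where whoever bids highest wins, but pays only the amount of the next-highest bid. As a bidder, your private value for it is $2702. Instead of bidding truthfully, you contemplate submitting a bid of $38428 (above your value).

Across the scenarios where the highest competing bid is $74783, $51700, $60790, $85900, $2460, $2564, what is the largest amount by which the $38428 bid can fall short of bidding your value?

$0

$74783: same outcome either way → loss $0.
$51700: same outcome either way → loss $0.
$60790: same outcome either way → loss $0.
$85900: same outcome either way → loss $0.
$2460: same outcome either way → loss $0.
$2564: same outcome either way → loss $0.
Maximum loss: $0.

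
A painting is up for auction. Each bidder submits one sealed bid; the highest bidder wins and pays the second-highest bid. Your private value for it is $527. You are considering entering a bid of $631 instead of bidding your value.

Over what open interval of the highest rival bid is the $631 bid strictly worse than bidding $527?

If the competing bid is below $527, both bids win at the same price — no difference.
If it is above $631, both bids lose — no difference.
If it lies strictly between $527 and $631, bidding your value loses (payoff 0) while bidding $631 wins at a price above your value (payoff negative).
So the deviation strictly hurts on the open interval ($527, $631).
Because the price is fixed by the runner-up's bid, deviating from your value can only change a good outcome into a bad one — never the reverse.

($527, $631)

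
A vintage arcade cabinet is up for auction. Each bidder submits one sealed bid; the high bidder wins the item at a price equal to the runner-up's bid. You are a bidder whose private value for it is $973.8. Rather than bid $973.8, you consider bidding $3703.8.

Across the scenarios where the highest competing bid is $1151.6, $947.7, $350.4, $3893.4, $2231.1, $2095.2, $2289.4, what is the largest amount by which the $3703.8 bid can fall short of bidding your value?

$1315.6

$1151.6: truthful gives $0, deviation gives −$177.8 → loss $177.8.
$947.7: same outcome either way → loss $0.
$350.4: same outcome either way → loss $0.
$3893.4: same outcome either way → loss $0.
$2231.1: truthful gives $0, deviation gives −$1257.3 → loss $1257.3.
$2095.2: truthful gives $0, deviation gives −$1121.4 → loss $1121.4.
$2289.4: truthful gives $0, deviation gives −$1315.6 → loss $1315.6.
Maximum loss: $1315.6.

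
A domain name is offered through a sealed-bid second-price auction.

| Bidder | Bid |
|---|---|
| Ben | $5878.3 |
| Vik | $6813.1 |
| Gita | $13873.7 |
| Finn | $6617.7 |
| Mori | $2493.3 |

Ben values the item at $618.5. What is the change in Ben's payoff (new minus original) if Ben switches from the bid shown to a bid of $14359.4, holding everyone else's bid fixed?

−$13255.2

The highest bid among the other bidders is $13873.7; Ben's bid doesn't change that.
Original bid $5878.3: Ben is not highest (top rival bid is $13873.7); payoff $0.
Alternative bid $14359.4: Ben is highest, pays the top rival bid $13873.7; payoff $618.5 − $13873.7 = −$13255.2.
Change in payoff = −$13255.2 − ($0) = −$13255.2.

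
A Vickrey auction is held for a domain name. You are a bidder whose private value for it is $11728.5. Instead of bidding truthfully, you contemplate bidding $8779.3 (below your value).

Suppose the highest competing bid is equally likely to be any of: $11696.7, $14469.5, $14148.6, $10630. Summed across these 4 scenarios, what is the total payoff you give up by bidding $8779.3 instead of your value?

The deviation costs you only when the competing bid falls strictly between $8779.3 and $11728.5; elsewhere both bids give the same outcome.
$11696.7: truthful payoff $31.8, deviation payoff $0 → loss $31.8.
$14469.5: outcomes coincide → loss $0.
$14148.6: outcomes coincide → loss $0.
$10630: truthful payoff $1098.5, deviation payoff $0 → loss $1098.5.
Total loss = $31.8 + $1098.5 = $1130.3.

$1130.3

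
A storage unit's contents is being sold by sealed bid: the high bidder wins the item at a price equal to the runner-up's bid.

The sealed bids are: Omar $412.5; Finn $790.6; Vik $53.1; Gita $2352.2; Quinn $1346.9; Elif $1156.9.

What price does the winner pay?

$1346.9

Highest bid: Gita at $2352.2, so Gita wins.
Second-highest bid: Quinn at $1346.9 — that is the price the winner pays.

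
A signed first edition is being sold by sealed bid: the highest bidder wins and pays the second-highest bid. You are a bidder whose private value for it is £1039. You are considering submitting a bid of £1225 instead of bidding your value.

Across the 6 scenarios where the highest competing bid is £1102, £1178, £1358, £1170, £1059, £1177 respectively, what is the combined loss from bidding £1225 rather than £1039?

The deviation costs you only when the competing bid falls strictly between £1039 and £1225; elsewhere both bids give the same outcome.
£1102: truthful payoff £0, deviation payoff −£63 → loss £63.
£1178: truthful payoff £0, deviation payoff −£139 → loss £139.
£1358: outcomes coincide → loss £0.
£1170: truthful payoff £0, deviation payoff −£131 → loss £131.
£1059: truthful payoff £0, deviation payoff −£20 → loss £20.
£1177: truthful payoff £0, deviation payoff −£138 → loss £138.
Total loss = £63 + £139 + £131 + £20 + £138 = £491.

£491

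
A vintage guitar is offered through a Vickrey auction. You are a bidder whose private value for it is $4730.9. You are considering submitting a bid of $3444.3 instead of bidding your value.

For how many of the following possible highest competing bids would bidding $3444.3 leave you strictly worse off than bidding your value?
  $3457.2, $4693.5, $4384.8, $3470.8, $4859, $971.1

4

The deviation hurts exactly when the highest competing bid lies strictly between $3444.3 and $4730.9 — underbidding then forfeits a profitable win.
$3457.2: inside the interval → strictly worse (loss $1273.7).
$4693.5: inside the interval → strictly worse (loss $37.4).
$4384.8: inside the interval → strictly worse (loss $346.1).
$3470.8: inside the interval → strictly worse (loss $1260.1).
$4859: above both → same outcome either way.
$971.1: below both → same outcome either way.
Count: 4.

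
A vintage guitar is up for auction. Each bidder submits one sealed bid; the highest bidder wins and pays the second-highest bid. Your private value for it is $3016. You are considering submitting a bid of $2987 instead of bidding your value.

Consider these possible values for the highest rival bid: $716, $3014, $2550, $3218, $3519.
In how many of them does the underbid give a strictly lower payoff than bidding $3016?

1

The deviation hurts exactly when the highest competing bid lies strictly between $2987 and $3016 — underbidding then forfeits a profitable win.
$716: below both → same outcome either way.
$3014: inside the interval → strictly worse (loss $2).
$2550: below both → same outcome either way.
$3218: above both → same outcome either way.
$3519: above both → same outcome either way.
Count: 1.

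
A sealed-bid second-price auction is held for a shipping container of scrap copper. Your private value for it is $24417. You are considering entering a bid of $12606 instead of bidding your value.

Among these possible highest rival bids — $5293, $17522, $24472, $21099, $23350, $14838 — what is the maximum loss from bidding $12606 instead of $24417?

$5293: same outcome either way → loss $0.
$17522: truthful gives $6895, deviation gives $0 → loss $6895.
$24472: same outcome either way → loss $0.
$21099: truthful gives $3318, deviation gives $0 → loss $3318.
$23350: truthful gives $1067, deviation gives $0 → loss $1067.
$14838: truthful gives $9579, deviation gives $0 → loss $9579.
Maximum loss: $9579.

$9579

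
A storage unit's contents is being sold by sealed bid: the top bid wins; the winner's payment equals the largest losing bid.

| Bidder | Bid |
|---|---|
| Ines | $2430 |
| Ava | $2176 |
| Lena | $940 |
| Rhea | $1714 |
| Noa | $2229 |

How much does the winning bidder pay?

$2229

Highest bid: Ines at $2430, so Ines wins.
Second-highest bid: Noa at $2229 — that is the price the winner pays.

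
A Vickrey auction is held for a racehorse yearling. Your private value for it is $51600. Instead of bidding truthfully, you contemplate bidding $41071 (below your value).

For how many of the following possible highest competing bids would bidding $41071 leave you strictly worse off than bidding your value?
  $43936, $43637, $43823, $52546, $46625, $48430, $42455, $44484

7

The deviation hurts exactly when the highest competing bid lies strictly between $41071 and $51600 — underbidding then forfeits a profitable win.
$43936: inside the interval → strictly worse (loss $7664).
$43637: inside the interval → strictly worse (loss $7963).
$43823: inside the interval → strictly worse (loss $7777).
$52546: above both → same outcome either way.
$46625: inside the interval → strictly worse (loss $4975).
$48430: inside the interval → strictly worse (loss $3170).
$42455: inside the interval → strictly worse (loss $9145).
$44484: inside the interval → strictly worse (loss $7116).
Count: 7.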